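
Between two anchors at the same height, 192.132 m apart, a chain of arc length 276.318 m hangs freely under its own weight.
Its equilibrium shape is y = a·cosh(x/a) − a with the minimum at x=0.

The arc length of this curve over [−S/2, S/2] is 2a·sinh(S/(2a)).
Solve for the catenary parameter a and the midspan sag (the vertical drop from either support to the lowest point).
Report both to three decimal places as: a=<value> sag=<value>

a=62.806 sag=88.959

seed: a₀ = √(S³/(24(L−S))) = √(192.132³/(24·84.186)) = 59.248041
iter 1: u=1.621421  f(a)=+1.178e+01  f'(a)=-3.663e+00  a ← 59.248041 − (+1.178e+01/-3.663e+00) = 62.465668
iter 2: u=1.537901  f(a)=+1.028e+00  f'(a)=-3.049e+00  a ← 62.465668 − (+1.028e+00/-3.049e+00) = 62.802864
iter 3: u=1.529644  f(a)=+9.477e-03  f'(a)=-2.993e+00  a ← 62.802864 − (+9.477e-03/-2.993e+00) = 62.806031
iter 4: u=1.529566  f(a)=+8.217e-07  f'(a)=-2.993e+00  a ← 62.806031 − (+8.217e-07/-2.993e+00) = 62.806031
iter 5: u=1.529566  f(a)=-5.684e-14  f'(a)=-2.993e+00  a ← 62.806031 − (-5.684e-14/-2.993e+00) = 62.806031
converged: |Δa| < 1e-12 after 5 iterations
sag = a·(cosh(S/(2a)) − 1) = 62.806031·(cosh(1.529566) − 1) = 88.958612
T_max/T_min = cosh(S/(2a)) = 2.416402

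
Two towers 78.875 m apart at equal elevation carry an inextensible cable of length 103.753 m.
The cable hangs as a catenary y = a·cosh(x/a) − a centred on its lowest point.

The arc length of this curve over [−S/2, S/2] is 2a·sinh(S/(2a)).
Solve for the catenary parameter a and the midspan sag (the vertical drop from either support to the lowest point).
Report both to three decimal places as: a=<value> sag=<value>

seed: a₀ = √(S³/(24(L−S))) = √(78.875³/(24·24.878)) = 28.667888
iter 1: u=1.375668  f(a)=+2.463e+00  f'(a)=-2.087e+00  a ← 28.667888 − (+2.463e+00/-2.087e+00) = 29.847994
iter 2: u=1.321278  f(a)=+1.602e-01  f'(a)=-1.824e+00  a ← 29.847994 − (+1.602e-01/-1.824e+00) = 29.935871
iter 3: u=1.317399  f(a)=+7.827e-04  f'(a)=-1.806e+00  a ← 29.935871 − (+7.827e-04/-1.806e+00) = 29.936304
iter 4: u=1.317380  f(a)=+1.888e-08  f'(a)=-1.806e+00  a ← 29.936304 − (+1.888e-08/-1.806e+00) = 29.936304
iter 5: u=1.317380  f(a)=+1.421e-14  f'(a)=-1.806e+00  a ← 29.936304 − (+1.421e-14/-1.806e+00) = 29.936304
converged: |Δa| < 1e-12 after 5 iterations
sag = a·(cosh(S/(2a)) − 1) = 29.936304·(cosh(1.317380) − 1) = 29.958216
T_max/T_min = cosh(S/(2a)) = 2.000732

a=29.936 sag=29.958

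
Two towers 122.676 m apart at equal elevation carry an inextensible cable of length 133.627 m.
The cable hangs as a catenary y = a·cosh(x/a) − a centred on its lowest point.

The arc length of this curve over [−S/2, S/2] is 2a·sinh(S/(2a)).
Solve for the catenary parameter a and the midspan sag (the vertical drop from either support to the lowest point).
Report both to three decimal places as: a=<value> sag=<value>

a=84.912 sag=23.135

seed: a₀ = √(S³/(24(L−S))) = √(122.676³/(24·10.951)) = 83.812134
iter 1: u=0.731851  f(a)=+2.970e-01  f'(a)=-2.756e-01  a ← 83.812134 − (+2.970e-01/-2.756e-01) = 84.889965
iter 2: u=0.722559  f(a)=+5.827e-03  f'(a)=-2.649e-01  a ← 84.889965 − (+5.827e-03/-2.649e-01) = 84.911965
iter 3: u=0.722372  f(a)=+2.342e-06  f'(a)=-2.647e-01  a ← 84.911965 − (+2.342e-06/-2.647e-01) = 84.911974
iter 4: u=0.722372  f(a)=+3.979e-13  f'(a)=-2.647e-01  a ← 84.911974 − (+3.979e-13/-2.647e-01) = 84.911974
converged: |Δa| < 1e-12 after 4 iterations
sag = a·(cosh(S/(2a)) − 1) = 84.911974·(cosh(0.722372) − 1) = 23.134716
T_max/T_min = cosh(S/(2a)) = 1.272455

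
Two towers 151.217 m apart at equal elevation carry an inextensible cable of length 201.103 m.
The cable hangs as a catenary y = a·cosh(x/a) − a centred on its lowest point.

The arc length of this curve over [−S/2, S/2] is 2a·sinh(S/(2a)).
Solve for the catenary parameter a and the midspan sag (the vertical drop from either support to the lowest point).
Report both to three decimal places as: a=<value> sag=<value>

seed: a₀ = √(S³/(24(L−S))) = √(151.217³/(24·49.886)) = 53.741027
iter 1: u=1.406905  f(a)=+5.176e+00  f'(a)=-2.251e+00  a ← 53.741027 − (+5.176e+00/-2.251e+00) = 56.040648
iter 2: u=1.349172  f(a)=+3.508e-01  f'(a)=-1.955e+00  a ← 56.040648 − (+3.508e-01/-1.955e+00) = 56.220055
iter 3: u=1.344867  f(a)=+1.870e-03  f'(a)=-1.935e+00  a ← 56.220055 − (+1.870e-03/-1.935e+00) = 56.221022
iter 4: u=1.344844  f(a)=+5.377e-08  f'(a)=-1.934e+00  a ← 56.221022 − (+5.377e-08/-1.934e+00) = 56.221022
iter 5: u=1.344844  f(a)=-8.527e-14  f'(a)=-1.934e+00  a ← 56.221022 − (-8.527e-14/-1.934e+00) = 56.221022
converged: |Δa| < 1e-12 after 5 iterations
sag = a·(cosh(S/(2a)) − 1) = 56.221022·(cosh(1.344844) − 1) = 58.980573
T_max/T_min = cosh(S/(2a)) = 2.049084

a=56.221 sag=58.981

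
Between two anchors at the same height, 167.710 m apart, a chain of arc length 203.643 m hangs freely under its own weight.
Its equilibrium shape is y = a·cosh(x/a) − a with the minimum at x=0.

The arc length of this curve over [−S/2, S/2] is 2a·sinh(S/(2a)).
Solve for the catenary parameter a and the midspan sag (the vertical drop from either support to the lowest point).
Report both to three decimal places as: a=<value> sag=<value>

seed: a₀ = √(S³/(24(L−S))) = √(167.710³/(24·35.933)) = 73.958157
iter 1: u=1.133817  f(a)=+2.382e+00  f'(a)=-1.103e+00  a ← 73.958157 − (+2.382e+00/-1.103e+00) = 76.118367
iter 2: u=1.101640  f(a)=+1.083e-01  f'(a)=-1.004e+00  a ← 76.118367 − (+1.083e-01/-1.004e+00) = 76.226238
iter 3: u=1.100081  f(a)=+2.478e-04  f'(a)=-9.997e-01  a ← 76.226238 − (+2.478e-04/-9.997e-01) = 76.226486
iter 4: u=1.100077  f(a)=+1.303e-09  f'(a)=-9.997e-01  a ← 76.226486 − (+1.303e-09/-9.997e-01) = 76.226486
iter 5: u=1.100077  f(a)=+8.527e-14  f'(a)=-9.997e-01  a ← 76.226486 − (+8.527e-14/-9.997e-01) = 76.226486
converged: |Δa| < 1e-12 after 5 iterations
sag = a·(cosh(S/(2a)) − 1) = 76.226486·(cosh(1.100077) − 1) = 50.966655
T_max/T_min = cosh(S/(2a)) = 1.668621

a=76.226 sag=50.967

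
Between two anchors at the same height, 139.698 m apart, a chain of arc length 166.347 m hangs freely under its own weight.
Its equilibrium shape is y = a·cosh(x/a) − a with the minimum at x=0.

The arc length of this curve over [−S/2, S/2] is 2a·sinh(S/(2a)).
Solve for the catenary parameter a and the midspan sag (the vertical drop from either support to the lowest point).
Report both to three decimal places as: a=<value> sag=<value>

a=67.080 sag=39.773

seed: a₀ = √(S³/(24(L−S))) = √(139.698³/(24·26.649)) = 65.288878
iter 1: u=1.069845  f(a)=+1.567e+00  f'(a)=-9.137e-01  a ← 65.288878 − (+1.567e+00/-9.137e-01) = 67.004262
iter 2: u=1.042456  f(a)=+6.389e-02  f'(a)=-8.406e-01  a ← 67.004262 − (+6.389e-02/-8.406e-01) = 67.080275
iter 3: u=1.041275  f(a)=+1.162e-04  f'(a)=-8.375e-01  a ← 67.080275 − (+1.162e-04/-8.375e-01) = 67.080414
iter 4: u=1.041273  f(a)=+3.856e-10  f'(a)=-8.375e-01  a ← 67.080414 − (+3.856e-10/-8.375e-01) = 67.080414
iter 5: u=1.041273  f(a)=+0.000e+00  f'(a)=-8.375e-01  a ← 67.080414 − (+0.000e+00/-8.375e-01) = 67.080414
converged: |Δa| < 1e-12 after 5 iterations
sag = a·(cosh(S/(2a)) − 1) = 67.080414·(cosh(1.041273) − 1) = 39.772817
T_max/T_min = cosh(S/(2a)) = 1.592913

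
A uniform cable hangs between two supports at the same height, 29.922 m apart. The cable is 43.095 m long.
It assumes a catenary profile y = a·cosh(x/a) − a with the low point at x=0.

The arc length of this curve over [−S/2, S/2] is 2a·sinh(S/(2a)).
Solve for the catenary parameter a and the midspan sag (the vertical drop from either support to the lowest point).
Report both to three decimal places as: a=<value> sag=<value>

seed: a₀ = √(S³/(24(L−S))) = √(29.922³/(24·13.173)) = 9.205300
iter 1: u=1.625259  f(a)=+1.853e+00  f'(a)=-3.693e+00  a ← 9.205300 − (+1.853e+00/-3.693e+00) = 9.707156
iter 2: u=1.541234  f(a)=+1.624e-01  f'(a)=-3.072e+00  a ← 9.707156 − (+1.624e-01/-3.072e+00) = 9.760009
iter 3: u=1.532888  f(a)=+1.510e-03  f'(a)=-3.015e+00  a ← 9.760009 − (+1.510e-03/-3.015e+00) = 9.760509
iter 4: u=1.532809  f(a)=+1.334e-07  f'(a)=-3.014e+00  a ← 9.760509 − (+1.334e-07/-3.014e+00) = 9.760510
iter 5: u=1.532809  f(a)=+0.000e+00  f'(a)=-3.014e+00  a ← 9.760510 − (+0.000e+00/-3.014e+00) = 9.760510
converged: |Δa| < 1e-12 after 5 iterations
sag = a·(cosh(S/(2a)) − 1) = 9.760510·(cosh(1.532809) − 1) = 13.894560
T_max/T_min = cosh(S/(2a)) = 2.423549

a=9.761 sag=13.895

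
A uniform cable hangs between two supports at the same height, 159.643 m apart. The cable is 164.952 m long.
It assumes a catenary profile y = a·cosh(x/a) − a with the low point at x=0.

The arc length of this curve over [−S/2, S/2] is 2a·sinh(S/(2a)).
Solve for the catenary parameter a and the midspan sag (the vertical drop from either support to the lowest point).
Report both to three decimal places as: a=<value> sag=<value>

seed: a₀ = √(S³/(24(L−S))) = √(159.643³/(24·5.309)) = 178.695180
iter 1: u=0.446691  f(a)=+5.322e-02  f'(a)=-6.061e-02  a ← 178.695180 − (+5.322e-02/-6.061e-02) = 179.573170
iter 2: u=0.444507  f(a)=+3.948e-04  f'(a)=-5.972e-02  a ← 179.573170 − (+3.948e-04/-5.972e-02) = 179.579781
iter 3: u=0.444490  f(a)=+2.208e-08  f'(a)=-5.971e-02  a ← 179.579781 − (+2.208e-08/-5.971e-02) = 179.579781
iter 4: u=0.444490  f(a)=-2.842e-14  f'(a)=-5.971e-02  a ← 179.579781 − (-2.842e-14/-5.971e-02) = 179.579781
converged: |Δa| < 1e-12 after 4 iterations
sag = a·(cosh(S/(2a)) − 1) = 179.579781·(cosh(0.444490) − 1) = 18.033954
T_max/T_min = cosh(S/(2a)) = 1.100423

a=179.580 sag=18.034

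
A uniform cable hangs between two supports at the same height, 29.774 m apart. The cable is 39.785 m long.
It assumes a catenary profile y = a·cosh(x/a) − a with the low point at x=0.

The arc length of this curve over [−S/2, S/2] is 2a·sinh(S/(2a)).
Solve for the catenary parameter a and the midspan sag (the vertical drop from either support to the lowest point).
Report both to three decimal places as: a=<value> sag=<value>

seed: a₀ = √(S³/(24(L−S))) = √(29.774³/(24·10.011)) = 10.481210
iter 1: u=1.420351  f(a)=+1.060e+00  f'(a)=-2.324e+00  a ← 10.481210 − (+1.060e+00/-2.324e+00) = 10.937095
iter 2: u=1.361148  f(a)=+7.306e-02  f'(a)=-2.014e+00  a ← 10.937095 − (+7.306e-02/-2.014e+00) = 10.973371
iter 3: u=1.356648  f(a)=+4.041e-04  f'(a)=-1.992e+00  a ← 10.973371 − (+4.041e-04/-1.992e+00) = 10.973574
iter 4: u=1.356623  f(a)=+1.252e-08  f'(a)=-1.992e+00  a ← 10.973574 − (+1.252e-08/-1.992e+00) = 10.973574
iter 5: u=1.356623  f(a)=+0.000e+00  f'(a)=-1.992e+00  a ← 10.973574 − (+0.000e+00/-1.992e+00) = 10.973574
converged: |Δa| < 1e-12 after 5 iterations
sag = a·(cosh(S/(2a)) − 1) = 10.973574·(cosh(1.356623) − 1) = 11.744940
T_max/T_min = cosh(S/(2a)) = 2.070293

a=10.974 sag=11.745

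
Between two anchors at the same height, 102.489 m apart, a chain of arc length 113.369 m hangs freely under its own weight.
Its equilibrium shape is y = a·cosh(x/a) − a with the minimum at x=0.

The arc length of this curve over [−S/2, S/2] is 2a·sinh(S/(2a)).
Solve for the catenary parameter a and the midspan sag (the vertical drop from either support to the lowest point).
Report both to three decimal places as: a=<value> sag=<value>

seed: a₀ = √(S³/(24(L−S))) = √(102.489³/(24·10.880)) = 64.208987
iter 1: u=0.798089  f(a)=+3.518e-01  f'(a)=-3.610e-01  a ← 64.208987 − (+3.518e-01/-3.610e-01) = 65.183568
iter 2: u=0.786157  f(a)=+8.170e-03  f'(a)=-3.444e-01  a ← 65.183568 − (+8.170e-03/-3.444e-01) = 65.207290
iter 3: u=0.785871  f(a)=+4.638e-06  f'(a)=-3.440e-01  a ← 65.207290 − (+4.638e-06/-3.440e-01) = 65.207304
iter 4: u=0.785871  f(a)=+1.506e-12  f'(a)=-3.440e-01  a ← 65.207304 − (+1.506e-12/-3.440e-01) = 65.207304
converged: |Δa| < 1e-12 after 4 iterations
sag = a·(cosh(S/(2a)) − 1) = 65.207304·(cosh(0.785871) − 1) = 21.193651
T_max/T_min = cosh(S/(2a)) = 1.325020

a=65.207 sag=21.194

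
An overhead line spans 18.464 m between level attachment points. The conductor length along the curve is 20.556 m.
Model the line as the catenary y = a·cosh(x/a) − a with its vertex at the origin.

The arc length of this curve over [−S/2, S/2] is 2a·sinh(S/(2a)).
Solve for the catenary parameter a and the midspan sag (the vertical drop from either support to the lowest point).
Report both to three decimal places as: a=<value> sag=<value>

a=11.383 sag=3.954

seed: a₀ = √(S³/(24(L−S))) = √(18.464³/(24·2.092)) = 11.197014
iter 1: u=0.824506  f(a)=+7.227e-02  f'(a)=-3.997e-01  a ← 11.197014 − (+7.227e-02/-3.997e-01) = 11.377825
iter 2: u=0.811403  f(a)=+1.788e-03  f'(a)=-3.801e-01  a ← 11.377825 − (+1.788e-03/-3.801e-01) = 11.382528
iter 3: u=0.811068  f(a)=+1.155e-06  f'(a)=-3.797e-01  a ← 11.382528 − (+1.155e-06/-3.797e-01) = 11.382531
iter 4: u=0.811067  f(a)=+4.832e-13  f'(a)=-3.797e-01  a ← 11.382531 − (+4.832e-13/-3.797e-01) = 11.382531
converged: |Δa| < 1e-12 after 4 iterations
sag = a·(cosh(S/(2a)) − 1) = 11.382531·(cosh(0.811067) − 1) = 3.953678
T_max/T_min = cosh(S/(2a)) = 1.347346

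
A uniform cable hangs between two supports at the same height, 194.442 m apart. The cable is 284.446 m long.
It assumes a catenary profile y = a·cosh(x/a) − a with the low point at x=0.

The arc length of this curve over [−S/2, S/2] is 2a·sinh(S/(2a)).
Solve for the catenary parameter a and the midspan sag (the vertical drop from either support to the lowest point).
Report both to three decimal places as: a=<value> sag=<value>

a=62.022 sag=93.136

seed: a₀ = √(S³/(24(L−S))) = √(194.442³/(24·90.004)) = 58.337605
iter 1: u=1.666524  f(a)=+1.336e+01  f'(a)=-4.032e+00  a ← 58.337605 − (+1.336e+01/-4.032e+00) = 61.650405
iter 2: u=1.576973  f(a)=+1.222e+00  f'(a)=-3.325e+00  a ← 61.650405 − (+1.222e+00/-3.325e+00) = 62.017997
iter 3: u=1.567626  f(a)=+1.251e-02  f'(a)=-3.257e+00  a ← 62.017997 − (+1.251e-02/-3.257e+00) = 62.021838
iter 4: u=1.567529  f(a)=+1.340e-06  f'(a)=-3.257e+00  a ← 62.021838 − (+1.340e-06/-3.257e+00) = 62.021838
iter 5: u=1.567529  f(a)=+5.684e-14  f'(a)=-3.257e+00  a ← 62.021838 − (+5.684e-14/-3.257e+00) = 62.021838
converged: |Δa| < 1e-12 after 5 iterations
sag = a·(cosh(S/(2a)) − 1) = 62.021838·(cosh(1.567529) − 1) = 93.136436
T_max/T_min = cosh(S/(2a)) = 2.501672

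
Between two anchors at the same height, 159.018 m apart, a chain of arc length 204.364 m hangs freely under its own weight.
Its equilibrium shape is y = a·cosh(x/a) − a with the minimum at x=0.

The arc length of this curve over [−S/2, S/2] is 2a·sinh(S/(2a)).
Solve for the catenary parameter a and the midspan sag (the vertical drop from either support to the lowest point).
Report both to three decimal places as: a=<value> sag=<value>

seed: a₀ = √(S³/(24(L−S))) = √(159.018³/(24·45.346)) = 60.784706
iter 1: u=1.308043  f(a)=+4.041e+00  f'(a)=-1.763e+00  a ← 60.784706 − (+4.041e+00/-1.763e+00) = 63.076377
iter 2: u=1.260519  f(a)=+2.398e-01  f'(a)=-1.560e+00  a ← 63.076377 − (+2.398e-01/-1.560e+00) = 63.230102
iter 3: u=1.257455  f(a)=+9.620e-04  f'(a)=-1.547e+00  a ← 63.230102 − (+9.620e-04/-1.547e+00) = 63.230723
iter 4: u=1.257443  f(a)=+1.562e-08  f'(a)=-1.547e+00  a ← 63.230723 − (+1.562e-08/-1.547e+00) = 63.230723
iter 5: u=1.257443  f(a)=-2.842e-14  f'(a)=-1.547e+00  a ← 63.230723 − (-2.842e-14/-1.547e+00) = 63.230723
converged: |Δa| < 1e-12 after 5 iterations
sag = a·(cosh(S/(2a)) − 1) = 63.230723·(cosh(1.257443) − 1) = 56.932855
T_max/T_min = cosh(S/(2a)) = 1.900399

a=63.231 sag=56.933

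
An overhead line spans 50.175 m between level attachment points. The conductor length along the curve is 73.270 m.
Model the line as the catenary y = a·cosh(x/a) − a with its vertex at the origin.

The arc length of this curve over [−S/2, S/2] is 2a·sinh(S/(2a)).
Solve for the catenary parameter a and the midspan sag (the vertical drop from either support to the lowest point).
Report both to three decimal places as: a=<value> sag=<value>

seed: a₀ = √(S³/(24(L−S))) = √(50.175³/(24·23.095)) = 15.096159
iter 1: u=1.661847  f(a)=+3.407e+00  f'(a)=-3.992e+00  a ← 15.096159 − (+3.407e+00/-3.992e+00) = 15.949530
iter 2: u=1.572930  f(a)=+3.102e-01  f'(a)=-3.296e+00  a ← 15.949530 − (+3.102e-01/-3.296e+00) = 16.043668
iter 3: u=1.563701  f(a)=+3.142e-03  f'(a)=-3.229e+00  a ← 16.043668 − (+3.142e-03/-3.229e+00) = 16.044641
iter 4: u=1.563606  f(a)=+3.294e-07  f'(a)=-3.229e+00  a ← 16.044641 − (+3.294e-07/-3.229e+00) = 16.044641
iter 5: u=1.563606  f(a)=+1.421e-14  f'(a)=-3.229e+00  a ← 16.044641 − (+1.421e-14/-3.229e+00) = 16.044641
converged: |Δa| < 1e-12 after 5 iterations
sag = a·(cosh(S/(2a)) − 1) = 16.044641·(cosh(1.563606) − 1) = 23.949780
T_max/T_min = cosh(S/(2a)) = 2.492697

a=16.045 sag=23.950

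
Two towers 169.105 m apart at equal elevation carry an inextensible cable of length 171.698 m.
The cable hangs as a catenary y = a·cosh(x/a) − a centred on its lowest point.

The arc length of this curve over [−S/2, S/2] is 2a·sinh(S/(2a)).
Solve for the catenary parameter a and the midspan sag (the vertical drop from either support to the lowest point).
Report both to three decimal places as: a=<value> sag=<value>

a=279.397 sag=12.892

seed: a₀ = √(S³/(24(L−S))) = √(169.105³/(24·2.593)) = 278.758291
iter 1: u=0.303318  f(a)=+1.195e-02  f'(a)=-1.878e-02  a ← 278.758291 − (+1.195e-02/-1.878e-02) = 279.394979
iter 2: u=0.302627  f(a)=+4.108e-05  f'(a)=-1.865e-02  a ← 279.394979 − (+4.108e-05/-1.865e-02) = 279.397182
iter 3: u=0.302625  f(a)=+4.888e-10  f'(a)=-1.865e-02  a ← 279.397182 − (+4.888e-10/-1.865e-02) = 279.397182
iter 4: u=0.302625  f(a)=+0.000e+00  f'(a)=-1.865e-02  a ← 279.397182 − (+0.000e+00/-1.865e-02) = 279.397182
converged: |Δa| < 1e-12 after 4 iterations
sag = a·(cosh(S/(2a)) − 1) = 279.397182·(cosh(0.302625) − 1) = 12.891778
T_max/T_min = cosh(S/(2a)) = 1.046141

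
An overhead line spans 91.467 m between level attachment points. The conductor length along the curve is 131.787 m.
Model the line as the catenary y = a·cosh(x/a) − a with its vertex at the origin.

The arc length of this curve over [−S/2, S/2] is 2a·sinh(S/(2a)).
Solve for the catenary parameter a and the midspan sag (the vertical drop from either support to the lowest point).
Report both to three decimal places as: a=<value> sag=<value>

a=29.819 sag=42.507

seed: a₀ = √(S³/(24(L−S))) = √(91.467³/(24·40.320)) = 28.121001
iter 1: u=1.626311  f(a)=+5.681e+00  f'(a)=-3.701e+00  a ← 28.121001 − (+5.681e+00/-3.701e+00) = 29.655727
iter 2: u=1.542147  f(a)=+4.982e-01  f'(a)=-3.078e+00  a ← 29.655727 − (+4.982e-01/-3.078e+00) = 29.817573
iter 3: u=1.533777  f(a)=+4.645e-03  f'(a)=-3.021e+00  a ← 29.817573 − (+4.645e-03/-3.021e+00) = 29.819111
iter 4: u=1.533698  f(a)=+4.123e-07  f'(a)=-3.020e+00  a ← 29.819111 − (+4.123e-07/-3.020e+00) = 29.819111
iter 5: u=1.533698  f(a)=+2.842e-14  f'(a)=-3.020e+00  a ← 29.819111 − (+2.842e-14/-3.020e+00) = 29.819111
converged: |Δa| < 1e-12 after 5 iterations
sag = a·(cosh(S/(2a)) − 1) = 29.819111·(cosh(1.533698) − 1) = 42.507459
T_max/T_min = cosh(S/(2a)) = 2.425511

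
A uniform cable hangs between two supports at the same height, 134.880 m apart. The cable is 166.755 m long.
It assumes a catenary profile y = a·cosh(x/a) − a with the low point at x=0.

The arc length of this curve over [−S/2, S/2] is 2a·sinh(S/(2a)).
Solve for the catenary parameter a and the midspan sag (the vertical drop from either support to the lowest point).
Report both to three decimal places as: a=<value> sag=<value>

seed: a₀ = √(S³/(24(L−S))) = √(134.880³/(24·31.875)) = 56.635745
iter 1: u=1.190767  f(a)=+2.338e+00  f'(a)=-1.294e+00  a ← 56.635745 − (+2.338e+00/-1.294e+00) = 58.442939
iter 2: u=1.153946  f(a)=+1.166e-01  f'(a)=-1.167e+00  a ← 58.442939 − (+1.166e-01/-1.167e+00) = 58.542775
iter 3: u=1.151978  f(a)=+3.234e-04  f'(a)=-1.161e+00  a ← 58.542775 − (+3.234e-04/-1.161e+00) = 58.543053
iter 4: u=1.151973  f(a)=+2.505e-09  f'(a)=-1.161e+00  a ← 58.543053 − (+2.505e-09/-1.161e+00) = 58.543053
iter 5: u=1.151973  f(a)=+0.000e+00  f'(a)=-1.161e+00  a ← 58.543053 − (+0.000e+00/-1.161e+00) = 58.543053
converged: |Δa| < 1e-12 after 5 iterations
sag = a·(cosh(S/(2a)) − 1) = 58.543053·(cosh(1.151973) − 1) = 43.334798
T_max/T_min = cosh(S/(2a)) = 1.740221

a=58.543 sag=43.335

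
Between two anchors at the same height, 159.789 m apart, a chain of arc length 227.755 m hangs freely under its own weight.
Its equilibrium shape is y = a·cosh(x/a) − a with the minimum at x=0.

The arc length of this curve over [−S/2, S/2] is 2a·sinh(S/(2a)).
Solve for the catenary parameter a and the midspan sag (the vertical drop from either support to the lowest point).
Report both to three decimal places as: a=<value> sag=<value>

a=52.934 sag=72.645

seed: a₀ = √(S³/(24(L−S))) = √(159.789³/(24·67.966)) = 50.011380
iter 1: u=1.597526  f(a)=+9.219e+00  f'(a)=-3.478e+00  a ← 50.011380 − (+9.219e+00/-3.478e+00) = 52.662018
iter 2: u=1.517118  f(a)=+7.836e-01  f'(a)=-2.910e+00  a ← 52.662018 − (+7.836e-01/-2.910e+00) = 52.931339
iter 3: u=1.509399  f(a)=+6.824e-03  f'(a)=-2.859e+00  a ← 52.931339 − (+6.824e-03/-2.859e+00) = 52.933726
iter 4: u=1.509331  f(a)=+5.275e-07  f'(a)=-2.859e+00  a ← 52.933726 − (+5.275e-07/-2.859e+00) = 52.933726
iter 5: u=1.509331  f(a)=+0.000e+00  f'(a)=-2.859e+00  a ← 52.933726 − (+0.000e+00/-2.859e+00) = 52.933726
converged: |Δa| < 1e-12 after 5 iterations
sag = a·(cosh(S/(2a)) − 1) = 52.933726·(cosh(1.509331) − 1) = 72.645191
T_max/T_min = cosh(S/(2a)) = 2.372380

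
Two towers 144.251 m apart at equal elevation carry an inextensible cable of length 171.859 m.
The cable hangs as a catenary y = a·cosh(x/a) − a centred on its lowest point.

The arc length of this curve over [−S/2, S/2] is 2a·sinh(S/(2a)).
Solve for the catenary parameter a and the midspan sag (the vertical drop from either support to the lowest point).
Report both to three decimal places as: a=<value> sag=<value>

a=69.159 sag=41.144

seed: a₀ = √(S³/(24(L−S))) = √(144.251³/(24·27.608)) = 67.306213
iter 1: u=1.071602  f(a)=+1.629e+00  f'(a)=-9.185e-01  a ← 67.306213 − (+1.629e+00/-9.185e-01) = 69.079926
iter 2: u=1.044088  f(a)=+6.662e-02  f'(a)=-8.448e-01  a ← 69.079926 − (+6.662e-02/-8.448e-01) = 69.158790
iter 3: u=1.042897  f(a)=+1.219e-04  f'(a)=-8.417e-01  a ← 69.158790 − (+1.219e-04/-8.417e-01) = 69.158935
iter 4: u=1.042895  f(a)=+4.100e-10  f'(a)=-8.417e-01  a ← 69.158935 − (+4.100e-10/-8.417e-01) = 69.158935
iter 5: u=1.042895  f(a)=+2.842e-14  f'(a)=-8.417e-01  a ← 69.158935 − (+2.842e-14/-8.417e-01) = 69.158935
converged: |Δa| < 1e-12 after 5 iterations
sag = a·(cosh(S/(2a)) − 1) = 69.158935·(cosh(1.042895) − 1) = 41.144453
T_max/T_min = cosh(S/(2a)) = 1.594926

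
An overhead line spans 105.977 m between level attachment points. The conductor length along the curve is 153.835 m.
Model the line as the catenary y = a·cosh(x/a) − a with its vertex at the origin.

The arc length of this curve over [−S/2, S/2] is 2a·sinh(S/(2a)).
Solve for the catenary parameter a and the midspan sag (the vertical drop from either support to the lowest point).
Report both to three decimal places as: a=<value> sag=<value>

seed: a₀ = √(S³/(24(L−S))) = √(105.977³/(24·47.858)) = 32.191005
iter 1: u=1.646065  f(a)=+6.918e+00  f'(a)=-3.861e+00  a ← 32.191005 − (+6.918e+00/-3.861e+00) = 33.982773
iter 2: u=1.559275  f(a)=+6.196e-01  f'(a)=-3.198e+00  a ← 33.982773 − (+6.196e-01/-3.198e+00) = 34.176538
iter 3: u=1.550435  f(a)=+6.050e-03  f'(a)=-3.136e+00  a ← 34.176538 − (+6.050e-03/-3.136e+00) = 34.178467
iter 4: u=1.550347  f(a)=+5.894e-07  f'(a)=-3.135e+00  a ← 34.178467 − (+5.894e-07/-3.135e+00) = 34.178468
iter 5: u=1.550347  f(a)=+0.000e+00  f'(a)=-3.135e+00  a ← 34.178468 − (+0.000e+00/-3.135e+00) = 34.178468
converged: |Δa| < 1e-12 after 5 iterations
sag = a·(cosh(S/(2a)) − 1) = 34.178468·(cosh(1.550347) − 1) = 49.990823
T_max/T_min = cosh(S/(2a)) = 2.462641

a=34.178 sag=49.991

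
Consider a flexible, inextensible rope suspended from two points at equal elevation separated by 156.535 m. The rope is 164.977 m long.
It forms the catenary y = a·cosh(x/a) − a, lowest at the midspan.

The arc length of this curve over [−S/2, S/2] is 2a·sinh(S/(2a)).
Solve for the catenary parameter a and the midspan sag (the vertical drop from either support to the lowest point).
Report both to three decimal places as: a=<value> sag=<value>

seed: a₀ = √(S³/(24(L−S))) = √(156.535³/(24·8.442)) = 137.590640
iter 1: u=0.568843  f(a)=+1.376e-01  f'(a)=-1.267e-01  a ← 137.590640 − (+1.376e-01/-1.267e-01) = 138.676749
iter 2: u=0.564388  f(a)=+1.647e-03  f'(a)=-1.237e-01  a ← 138.676749 − (+1.647e-03/-1.237e-01) = 138.690061
iter 3: u=0.564334  f(a)=+2.421e-07  f'(a)=-1.237e-01  a ← 138.690061 − (+2.421e-07/-1.237e-01) = 138.690063
iter 4: u=0.564334  f(a)=+2.842e-14  f'(a)=-1.237e-01  a ← 138.690063 − (+2.842e-14/-1.237e-01) = 138.690063
converged: |Δa| < 1e-12 after 4 iterations
sag = a·(cosh(S/(2a)) − 1) = 138.690063·(cosh(0.564334) − 1) = 22.676867
T_max/T_min = cosh(S/(2a)) = 1.163508

a=138.690 sag=22.677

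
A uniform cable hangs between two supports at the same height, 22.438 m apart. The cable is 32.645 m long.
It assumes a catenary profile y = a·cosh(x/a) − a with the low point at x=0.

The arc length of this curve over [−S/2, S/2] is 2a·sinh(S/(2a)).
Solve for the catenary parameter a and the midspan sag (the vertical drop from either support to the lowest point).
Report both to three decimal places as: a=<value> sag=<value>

a=7.213 sag=10.632

seed: a₀ = √(S³/(24(L−S))) = √(22.438³/(24·10.207)) = 6.790809
iter 1: u=1.652086  f(a)=+1.487e+00  f'(a)=-3.911e+00  a ← 6.790809 − (+1.487e+00/-3.911e+00) = 7.171038
iter 2: u=1.564488  f(a)=+1.340e-01  f'(a)=-3.235e+00  a ← 7.171038 − (+1.340e-01/-3.235e+00) = 7.212470
iter 3: u=1.555500  f(a)=+1.327e-03  f'(a)=-3.171e+00  a ← 7.212470 − (+1.327e-03/-3.171e+00) = 7.212889
iter 4: u=1.555410  f(a)=+1.330e-07  f'(a)=-3.170e+00  a ← 7.212889 − (+1.330e-07/-3.170e+00) = 7.212889
iter 5: u=1.555410  f(a)=+7.105e-15  f'(a)=-3.170e+00  a ← 7.212889 − (+7.105e-15/-3.170e+00) = 7.212889
converged: |Δa| < 1e-12 after 5 iterations
sag = a·(cosh(S/(2a)) − 1) = 7.212889·(cosh(1.555410) − 1) = 10.632272
T_max/T_min = cosh(S/(2a)) = 2.474066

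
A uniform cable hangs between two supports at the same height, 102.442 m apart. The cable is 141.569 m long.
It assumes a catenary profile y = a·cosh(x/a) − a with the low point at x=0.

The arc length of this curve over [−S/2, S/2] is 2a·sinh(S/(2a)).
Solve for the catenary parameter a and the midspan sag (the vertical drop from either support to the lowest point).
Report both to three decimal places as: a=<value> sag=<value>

a=35.625 sag=43.619

seed: a₀ = √(S³/(24(L−S))) = √(102.442³/(24·39.127)) = 33.835545
iter 1: u=1.513822  f(a)=+4.736e+00  f'(a)=-2.888e+00  a ← 33.835545 − (+4.736e+00/-2.888e+00) = 35.475356
iter 2: u=1.443847  f(a)=+3.660e-01  f'(a)=-2.457e+00  a ← 35.475356 − (+3.660e-01/-2.457e+00) = 35.624316
iter 3: u=1.437810  f(a)=+2.592e-03  f'(a)=-2.423e+00  a ← 35.624316 − (+2.592e-03/-2.423e+00) = 35.625385
iter 4: u=1.437767  f(a)=+1.320e-07  f'(a)=-2.422e+00  a ← 35.625385 − (+1.320e-07/-2.422e+00) = 35.625385
iter 5: u=1.437767  f(a)=-2.842e-14  f'(a)=-2.422e+00  a ← 35.625385 − (-2.842e-14/-2.422e+00) = 35.625385
converged: |Δa| < 1e-12 after 5 iterations
sag = a·(cosh(S/(2a)) − 1) = 35.625385·(cosh(1.437767) − 1) = 43.618627
T_max/T_min = cosh(S/(2a)) = 2.224369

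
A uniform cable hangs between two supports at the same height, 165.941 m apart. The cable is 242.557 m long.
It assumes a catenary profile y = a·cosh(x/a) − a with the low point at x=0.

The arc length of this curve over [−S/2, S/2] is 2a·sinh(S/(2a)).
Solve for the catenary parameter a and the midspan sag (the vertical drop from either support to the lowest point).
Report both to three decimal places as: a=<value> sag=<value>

a=52.991 sag=79.359

seed: a₀ = √(S³/(24(L−S))) = √(165.941³/(24·76.616)) = 49.850004
iter 1: u=1.664403  f(a)=+1.134e+01  f'(a)=-4.014e+00  a ← 49.850004 − (+1.134e+01/-4.014e+00) = 52.674996
iter 2: u=1.575140  f(a)=+1.035e+00  f'(a)=-3.312e+00  a ← 52.674996 − (+1.035e+00/-3.312e+00) = 52.987629
iter 3: u=1.565847  f(a)=+1.055e-02  f'(a)=-3.245e+00  a ← 52.987629 − (+1.055e-02/-3.245e+00) = 52.990880
iter 4: u=1.565751  f(a)=+1.119e-06  f'(a)=-3.244e+00  a ← 52.990880 − (+1.119e-06/-3.244e+00) = 52.990880
iter 5: u=1.565751  f(a)=+2.842e-14  f'(a)=-3.244e+00  a ← 52.990880 − (+2.842e-14/-3.244e+00) = 52.990880
converged: |Δa| < 1e-12 after 5 iterations
sag = a·(cosh(S/(2a)) − 1) = 52.990880·(cosh(1.565751) − 1) = 79.359065
T_max/T_min = cosh(S/(2a)) = 2.497599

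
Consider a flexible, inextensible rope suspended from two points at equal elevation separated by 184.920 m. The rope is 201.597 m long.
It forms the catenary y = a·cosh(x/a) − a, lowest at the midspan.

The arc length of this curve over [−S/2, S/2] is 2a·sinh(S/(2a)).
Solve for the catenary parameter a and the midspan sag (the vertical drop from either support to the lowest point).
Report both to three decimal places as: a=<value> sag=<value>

a=127.359 sag=35.062

seed: a₀ = √(S³/(24(L−S))) = √(184.920³/(24·16.677)) = 125.693043
iter 1: u=0.735602  f(a)=+4.571e-01  f'(a)=-2.800e-01  a ← 125.693043 − (+4.571e-01/-2.800e-01) = 127.325405
iter 2: u=0.726171  f(a)=+9.056e-03  f'(a)=-2.690e-01  a ← 127.325405 − (+9.056e-03/-2.690e-01) = 127.359071
iter 3: u=0.725979  f(a)=+3.715e-06  f'(a)=-2.688e-01  a ← 127.359071 − (+3.715e-06/-2.688e-01) = 127.359085
iter 4: u=0.725979  f(a)=+6.253e-13  f'(a)=-2.688e-01  a ← 127.359085 − (+6.253e-13/-2.688e-01) = 127.359085
converged: |Δa| < 1e-12 after 4 iterations
sag = a·(cosh(S/(2a)) − 1) = 127.359085·(cosh(0.725979) − 1) = 35.062201
T_max/T_min = cosh(S/(2a)) = 1.275302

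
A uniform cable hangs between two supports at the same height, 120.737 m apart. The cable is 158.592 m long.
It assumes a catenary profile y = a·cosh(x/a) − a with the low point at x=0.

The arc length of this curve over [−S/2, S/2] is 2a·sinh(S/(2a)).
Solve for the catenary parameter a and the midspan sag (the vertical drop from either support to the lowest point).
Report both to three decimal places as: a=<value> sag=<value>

a=45.951 sag=45.697

seed: a₀ = √(S³/(24(L−S))) = √(120.737³/(24·37.855)) = 44.014252
iter 1: u=1.371567  f(a)=+3.724e+00  f'(a)=-2.066e+00  a ← 44.014252 − (+3.724e+00/-2.066e+00) = 45.816742
iter 2: u=1.317608  f(a)=+2.410e-01  f'(a)=-1.807e+00  a ← 45.816742 − (+2.410e-01/-1.807e+00) = 45.950136
iter 3: u=1.313783  f(a)=+1.164e-03  f'(a)=-1.789e+00  a ← 45.950136 − (+1.164e-03/-1.789e+00) = 45.950786
iter 4: u=1.313764  f(a)=+2.741e-08  f'(a)=-1.789e+00  a ← 45.950786 − (+2.741e-08/-1.789e+00) = 45.950786
iter 5: u=1.313764  f(a)=+0.000e+00  f'(a)=-1.789e+00  a ← 45.950786 − (+0.000e+00/-1.789e+00) = 45.950786
converged: |Δa| < 1e-12 after 5 iterations
sag = a·(cosh(S/(2a)) − 1) = 45.950786·(cosh(1.313764) − 1) = 45.697074
T_max/T_min = cosh(S/(2a)) = 1.994479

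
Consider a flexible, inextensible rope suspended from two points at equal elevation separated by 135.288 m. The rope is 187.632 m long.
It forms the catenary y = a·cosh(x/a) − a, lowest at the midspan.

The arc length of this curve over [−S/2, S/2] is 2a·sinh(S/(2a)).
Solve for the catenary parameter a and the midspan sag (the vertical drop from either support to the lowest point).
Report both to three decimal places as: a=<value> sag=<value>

a=46.773 sag=58.056

seed: a₀ = √(S³/(24(L−S))) = √(135.288³/(24·52.344)) = 44.396613
iter 1: u=1.523630  f(a)=+6.423e+00  f'(a)=-2.953e+00  a ← 44.396613 − (+6.423e+00/-2.953e+00) = 46.571686
iter 2: u=1.452470  f(a)=+5.022e-01  f'(a)=-2.508e+00  a ← 46.571686 − (+5.022e-01/-2.508e+00) = 46.771941
iter 3: u=1.446252  f(a)=+3.645e-03  f'(a)=-2.471e+00  a ← 46.771941 − (+3.645e-03/-2.471e+00) = 46.773416
iter 4: u=1.446206  f(a)=+1.951e-07  f'(a)=-2.471e+00  a ← 46.773416 − (+1.951e-07/-2.471e+00) = 46.773416
iter 5: u=1.446206  f(a)=+2.842e-14  f'(a)=-2.471e+00  a ← 46.773416 − (+2.842e-14/-2.471e+00) = 46.773416
converged: |Δa| < 1e-12 after 5 iterations
sag = a·(cosh(S/(2a)) − 1) = 46.773416·(cosh(1.446206) − 1) = 58.055942
T_max/T_min = cosh(S/(2a)) = 2.241217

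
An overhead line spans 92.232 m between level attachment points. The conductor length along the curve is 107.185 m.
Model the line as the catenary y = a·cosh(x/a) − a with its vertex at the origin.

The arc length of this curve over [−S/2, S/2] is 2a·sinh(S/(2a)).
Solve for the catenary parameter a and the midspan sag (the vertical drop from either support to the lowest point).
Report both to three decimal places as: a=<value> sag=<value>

seed: a₀ = √(S³/(24(L−S))) = √(92.232³/(24·14.953)) = 46.757647
iter 1: u=0.986277  f(a)=+7.443e-01  f'(a)=-7.040e-01  a ← 46.757647 − (+7.443e-01/-7.040e-01) = 47.814936
iter 2: u=0.964469  f(a)=+2.600e-02  f'(a)=-6.556e-01  a ← 47.814936 − (+2.600e-02/-6.556e-01) = 47.854586
iter 3: u=0.963669  f(a)=+3.425e-05  f'(a)=-6.539e-01  a ← 47.854586 − (+3.425e-05/-6.539e-01) = 47.854639
iter 4: u=0.963668  f(a)=+5.961e-11  f'(a)=-6.539e-01  a ← 47.854639 − (+5.961e-11/-6.539e-01) = 47.854639
iter 5: u=0.963668  f(a)=+0.000e+00  f'(a)=-6.539e-01  a ← 47.854639 − (+0.000e+00/-6.539e-01) = 47.854639
converged: |Δa| < 1e-12 after 5 iterations
sag = a·(cosh(S/(2a)) − 1) = 47.854639·(cosh(0.963668) − 1) = 23.993970
T_max/T_min = cosh(S/(2a)) = 1.501393

a=47.855 sag=23.994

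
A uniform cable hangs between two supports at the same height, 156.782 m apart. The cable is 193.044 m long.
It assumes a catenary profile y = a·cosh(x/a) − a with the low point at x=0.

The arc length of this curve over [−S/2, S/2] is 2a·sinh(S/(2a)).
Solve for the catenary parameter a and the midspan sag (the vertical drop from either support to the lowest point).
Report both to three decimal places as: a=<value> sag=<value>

seed: a₀ = √(S³/(24(L−S))) = √(156.782³/(24·36.262)) = 66.544598
iter 1: u=1.178022  f(a)=+2.601e+00  f'(a)=-1.249e+00  a ← 66.544598 − (+2.601e+00/-1.249e+00) = 68.627303
iter 2: u=1.142271  f(a)=+1.271e-01  f'(a)=-1.129e+00  a ← 68.627303 − (+1.271e-01/-1.129e+00) = 68.739832
iter 3: u=1.140401  f(a)=+3.380e-04  f'(a)=-1.123e+00  a ← 68.739832 − (+3.380e-04/-1.123e+00) = 68.740133
iter 4: u=1.140396  f(a)=+2.405e-09  f'(a)=-1.123e+00  a ← 68.740133 − (+2.405e-09/-1.123e+00) = 68.740133
iter 5: u=1.140396  f(a)=+2.842e-14  f'(a)=-1.123e+00  a ← 68.740133 − (+2.842e-14/-1.123e+00) = 68.740133
converged: |Δa| < 1e-12 after 5 iterations
sag = a·(cosh(S/(2a)) − 1) = 68.740133·(cosh(1.140396) − 1) = 49.757556
T_max/T_min = cosh(S/(2a)) = 1.723850

a=68.740 sag=49.758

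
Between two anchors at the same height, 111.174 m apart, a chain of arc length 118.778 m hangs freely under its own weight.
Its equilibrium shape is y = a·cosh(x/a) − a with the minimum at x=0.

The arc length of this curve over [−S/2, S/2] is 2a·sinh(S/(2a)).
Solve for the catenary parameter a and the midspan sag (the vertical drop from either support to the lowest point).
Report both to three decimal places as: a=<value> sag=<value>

a=87.648 sag=18.226

seed: a₀ = √(S³/(24(L−S))) = √(111.174³/(24·7.604)) = 86.771713
iter 1: u=0.640612  f(a)=+1.576e-01  f'(a)=-1.826e-01  a ← 86.771713 − (+1.576e-01/-1.826e-01) = 87.634763
iter 2: u=0.634303  f(a)=+2.382e-03  f'(a)=-1.771e-01  a ← 87.634763 − (+2.382e-03/-1.771e-01) = 87.648212
iter 3: u=0.634206  f(a)=+5.627e-07  f'(a)=-1.770e-01  a ← 87.648212 − (+5.627e-07/-1.770e-01) = 87.648215
iter 4: u=0.634206  f(a)=+2.842e-14  f'(a)=-1.770e-01  a ← 87.648215 − (+2.842e-14/-1.770e-01) = 87.648215
converged: |Δa| < 1e-12 after 4 iterations
sag = a·(cosh(S/(2a)) − 1) = 87.648215·(cosh(0.634206) − 1) = 18.225591
T_max/T_min = cosh(S/(2a)) = 1.207940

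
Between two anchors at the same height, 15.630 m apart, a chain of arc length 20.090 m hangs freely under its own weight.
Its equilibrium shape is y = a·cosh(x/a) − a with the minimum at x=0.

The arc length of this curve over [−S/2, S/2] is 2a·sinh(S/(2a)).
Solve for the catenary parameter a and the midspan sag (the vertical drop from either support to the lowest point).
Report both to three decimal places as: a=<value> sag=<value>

a=6.213 sag=5.598

seed: a₀ = √(S³/(24(L−S))) = √(15.630³/(24·4.460)) = 5.972627
iter 1: u=1.308469  f(a)=+3.977e-01  f'(a)=-1.765e+00  a ← 5.972627 − (+3.977e-01/-1.765e+00) = 6.197933
iter 2: u=1.260904  f(a)=+2.361e-02  f'(a)=-1.561e+00  a ← 6.197933 − (+2.361e-02/-1.561e+00) = 6.213057
iter 3: u=1.257835  f(a)=+9.486e-05  f'(a)=-1.549e+00  a ← 6.213057 − (+9.486e-05/-1.549e+00) = 6.213118
iter 4: u=1.257823  f(a)=+1.544e-09  f'(a)=-1.549e+00  a ← 6.213118 − (+1.544e-09/-1.549e+00) = 6.213118
iter 5: u=1.257823  f(a)=+0.000e+00  f'(a)=-1.549e+00  a ← 6.213118 − (+0.000e+00/-1.549e+00) = 6.213118
converged: |Δa| < 1e-12 after 5 iterations
sag = a·(cosh(S/(2a)) − 1) = 6.213118·(cosh(1.257823) − 1) = 5.598100
T_max/T_min = cosh(S/(2a)) = 1.901013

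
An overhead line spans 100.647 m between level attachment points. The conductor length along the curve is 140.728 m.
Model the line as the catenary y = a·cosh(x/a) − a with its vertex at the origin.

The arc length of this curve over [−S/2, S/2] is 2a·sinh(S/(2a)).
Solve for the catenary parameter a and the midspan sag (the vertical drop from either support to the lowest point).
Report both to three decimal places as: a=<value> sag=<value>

a=34.346 sag=43.953

seed: a₀ = √(S³/(24(L−S))) = √(100.647³/(24·40.081)) = 32.555649
iter 1: u=1.545769  f(a)=+5.070e+00  f'(a)=-3.103e+00  a ← 32.555649 − (+5.070e+00/-3.103e+00) = 34.189522
iter 2: u=1.471898  f(a)=+4.067e-01  f'(a)=-2.624e+00  a ← 34.189522 − (+4.067e-01/-2.624e+00) = 34.344533
iter 3: u=1.465255  f(a)=+3.121e-03  f'(a)=-2.583e+00  a ← 34.344533 − (+3.121e-03/-2.583e+00) = 34.345741
iter 4: u=1.465204  f(a)=+1.869e-07  f'(a)=-2.583e+00  a ← 34.345741 − (+1.869e-07/-2.583e+00) = 34.345741
iter 5: u=1.465204  f(a)=-2.842e-14  f'(a)=-2.583e+00  a ← 34.345741 − (-2.842e-14/-2.583e+00) = 34.345741
converged: |Δa| < 1e-12 after 5 iterations
sag = a·(cosh(S/(2a)) − 1) = 34.345741·(cosh(1.465204) − 1) = 43.953189
T_max/T_min = cosh(S/(2a)) = 2.279727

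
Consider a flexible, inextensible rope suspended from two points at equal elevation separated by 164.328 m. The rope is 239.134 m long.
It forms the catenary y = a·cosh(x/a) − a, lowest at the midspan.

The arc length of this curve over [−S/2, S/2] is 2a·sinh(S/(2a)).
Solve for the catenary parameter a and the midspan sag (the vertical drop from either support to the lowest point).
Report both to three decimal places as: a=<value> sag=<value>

a=52.808 sag=77.902

seed: a₀ = √(S³/(24(L−S))) = √(164.328³/(24·74.806)) = 49.715695
iter 1: u=1.652677  f(a)=+1.091e+01  f'(a)=-3.916e+00  a ← 49.715695 − (+1.091e+01/-3.916e+00) = 52.500976
iter 2: u=1.564999  f(a)=+9.836e-01  f'(a)=-3.239e+00  a ← 52.500976 − (+9.836e-01/-3.239e+00) = 52.804708
iter 3: u=1.555998  f(a)=+9.753e-03  f'(a)=-3.175e+00  a ← 52.804708 − (+9.753e-03/-3.175e+00) = 52.807780
iter 4: u=1.555907  f(a)=+9.799e-07  f'(a)=-3.174e+00  a ← 52.807780 − (+9.799e-07/-3.174e+00) = 52.807780
iter 5: u=1.555907  f(a)=-2.842e-14  f'(a)=-3.174e+00  a ← 52.807780 − (-2.842e-14/-3.174e+00) = 52.807780
converged: |Δa| < 1e-12 after 5 iterations
sag = a·(cosh(S/(2a)) − 1) = 52.807780·(cosh(1.555907) − 1) = 77.901551
T_max/T_min = cosh(S/(2a)) = 2.475191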